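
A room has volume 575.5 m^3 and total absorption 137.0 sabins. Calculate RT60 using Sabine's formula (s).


Given values:
  V = 575.5 m^3
  A = 137.0 sabins
Formula: RT60 = 0.161 * V / A
Numerator: 0.161 * 575.5 = 92.6555
RT60 = 92.6555 / 137.0 = 0.676

0.676 s


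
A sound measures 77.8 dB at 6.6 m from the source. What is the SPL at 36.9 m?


Given values:
  SPL1 = 77.8 dB, r1 = 6.6 m, r2 = 36.9 m
Formula: SPL2 = SPL1 - 20 * log10(r2 / r1)
Compute ratio: r2 / r1 = 36.9 / 6.6 = 5.5909
Compute log10: log10(5.5909) = 0.747482
Compute drop: 20 * 0.747482 = 14.9496
SPL2 = 77.8 - 14.9496 = 62.85

62.85 dB


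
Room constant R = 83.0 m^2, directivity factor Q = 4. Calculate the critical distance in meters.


Given values:
  R = 83.0 m^2, Q = 4
Formula: d_c = 0.141 * sqrt(Q * R)
Compute Q * R = 4 * 83.0 = 332.0
Compute sqrt(332.0) = 18.2209
d_c = 0.141 * 18.2209 = 2.569

2.569 m


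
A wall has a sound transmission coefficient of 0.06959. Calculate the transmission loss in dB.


Given values:
  tau = 0.06959
Formula: TL = 10 * log10(1 / tau)
Compute 1 / tau = 1 / 0.06959 = 14.3699
Compute log10(14.3699) = 1.157454
TL = 10 * 1.157454 = 11.57

11.57 dB


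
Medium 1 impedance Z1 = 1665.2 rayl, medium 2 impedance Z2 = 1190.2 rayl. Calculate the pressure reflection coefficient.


Given values:
  Z1 = 1665.2 rayl, Z2 = 1190.2 rayl
Formula: R = (Z2 - Z1) / (Z2 + Z1)
Numerator: Z2 - Z1 = 1190.2 - 1665.2 = -475.0
Denominator: Z2 + Z1 = 1190.2 + 1665.2 = 2855.4
R = -475.0 / 2855.4 = -0.1664

-0.1664


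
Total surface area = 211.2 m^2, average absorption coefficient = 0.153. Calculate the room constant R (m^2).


Given values:
  S = 211.2 m^2, alpha = 0.153
Formula: R = S * alpha / (1 - alpha)
Numerator: 211.2 * 0.153 = 32.3136
Denominator: 1 - 0.153 = 0.847
R = 32.3136 / 0.847 = 38.15

38.15 m^2


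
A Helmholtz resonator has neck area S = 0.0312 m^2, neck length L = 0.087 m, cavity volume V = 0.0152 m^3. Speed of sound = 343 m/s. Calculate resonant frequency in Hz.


Given values:
  S = 0.0312 m^2, L = 0.087 m, V = 0.0152 m^3, c = 343 m/s
Formula: f = (c / (2*pi)) * sqrt(S / (V * L))
Compute V * L = 0.0152 * 0.087 = 0.0013224
Compute S / (V * L) = 0.0312 / 0.0013224 = 23.5935
Compute sqrt(23.5935) = 4.857314
Compute c / (2*pi) = 343 / 6.283185 = 54.590148
f = 54.590148 * 4.857314 = 265.16

265.16 Hz


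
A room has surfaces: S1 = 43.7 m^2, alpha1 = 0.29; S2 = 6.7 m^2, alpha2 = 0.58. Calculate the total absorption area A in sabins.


Given surfaces:
  Surface 1: 43.7 * 0.29 = 12.673
  Surface 2: 6.7 * 0.58 = 3.886
Formula: A = sum(Si * alpha_i)
A = 12.673 + 3.886
A = 16.56

16.56 sabins


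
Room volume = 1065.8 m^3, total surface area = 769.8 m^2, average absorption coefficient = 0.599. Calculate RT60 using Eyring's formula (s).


Given values:
  V = 1065.8 m^3, S = 769.8 m^2, alpha = 0.599
Formula: RT60 = 0.161 * V / (-S * ln(1 - alpha))
Compute ln(1 - 0.599) = ln(0.401) = -0.913794
Denominator: -769.8 * -0.913794 = 703.4386
Numerator: 0.161 * 1065.8 = 171.5938
RT60 = 171.5938 / 703.4386 = 0.244

0.244 s


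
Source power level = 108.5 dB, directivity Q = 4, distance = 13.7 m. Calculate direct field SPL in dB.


Given values:
  Lw = 108.5 dB, Q = 4, r = 13.7 m
Formula: SPL = Lw + 10 * log10(Q / (4 * pi * r^2))
Compute 4 * pi * r^2 = 4 * pi * 13.7^2 = 2358.5821
Compute Q / denom = 4 / 2358.5821 = 0.00169593
Compute 10 * log10(0.00169593) = -27.7059
SPL = 108.5 + (-27.7059) = 80.79

80.79 dB


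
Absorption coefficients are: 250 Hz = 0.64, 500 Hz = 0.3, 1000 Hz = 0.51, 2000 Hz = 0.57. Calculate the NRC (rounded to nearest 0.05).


Given values:
  a_250 = 0.64, a_500 = 0.3
  a_1000 = 0.51, a_2000 = 0.57
Formula: NRC = (a250 + a500 + a1000 + a2000) / 4
Sum = 0.64 + 0.3 + 0.51 + 0.57 = 2.02
NRC = 2.02 / 4 = 0.505
Rounded to nearest 0.05: 0.5

0.5


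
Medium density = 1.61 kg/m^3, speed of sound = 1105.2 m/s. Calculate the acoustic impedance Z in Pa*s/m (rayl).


Given values:
  rho = 1.61 kg/m^3
  c = 1105.2 m/s
Formula: Z = rho * c
Z = 1.61 * 1105.2
Z = 1779.37

1779.37 rayl


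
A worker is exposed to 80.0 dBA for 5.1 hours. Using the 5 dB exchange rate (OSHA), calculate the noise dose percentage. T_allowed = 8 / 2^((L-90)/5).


Given values:
  L = 80.0 dBA, T = 5.1 hours
Formula: T_allowed = 8 / 2^((L - 90) / 5)
Compute exponent: (80.0 - 90) / 5 = -2.0
Compute 2^(-2.0) = 0.25
T_allowed = 8 / 0.25 = 32.0 hours
Dose = (T / T_allowed) * 100
Dose = (5.1 / 32.0) * 100 = 15.94

15.94 %


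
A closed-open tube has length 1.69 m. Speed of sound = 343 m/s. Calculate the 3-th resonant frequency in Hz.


Given values:
  Tube type: closed-open, L = 1.69 m, c = 343 m/s, n = 3
Formula: f_n = (2n - 1) * c / (4 * L)
Compute 2n - 1 = 2*3 - 1 = 5
Compute 4 * L = 4 * 1.69 = 6.76
f = 5 * 343 / 6.76
f = 253.7

253.7 Hz


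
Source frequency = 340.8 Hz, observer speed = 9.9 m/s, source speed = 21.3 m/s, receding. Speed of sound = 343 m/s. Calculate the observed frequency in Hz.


Given values:
  f_s = 340.8 Hz, v_o = 9.9 m/s, v_s = 21.3 m/s
  Direction: receding
Formula: f_o = f_s * (c - v_o) / (c + v_s)
Numerator: c - v_o = 343 - 9.9 = 333.1
Denominator: c + v_s = 343 + 21.3 = 364.3
f_o = 340.8 * 333.1 / 364.3 = 311.61

311.61 Hz


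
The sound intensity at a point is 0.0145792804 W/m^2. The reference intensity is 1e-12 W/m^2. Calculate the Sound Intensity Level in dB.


Given values:
  I = 0.0145792804 W/m^2
  I_ref = 1e-12 W/m^2
Formula: SIL = 10 * log10(I / I_ref)
Compute ratio: I / I_ref = 14579280400
Compute log10: log10(14579280400) = 10.163736
Multiply: SIL = 10 * 10.163736 = 101.64

101.64 dB


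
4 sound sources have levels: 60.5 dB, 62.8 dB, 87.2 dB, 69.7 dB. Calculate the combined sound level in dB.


Formula: L_total = 10 * log10( sum(10^(Li/10)) )
  Source 1: 10^(60.5/10) = 1122018.4543
  Source 2: 10^(62.8/10) = 1905460.718
  Source 3: 10^(87.2/10) = 524807460.2498
  Source 4: 10^(69.7/10) = 9332543.008
Sum of linear values = 537167482.4301
L_total = 10 * log10(537167482.4301) = 87.3

87.3 dB


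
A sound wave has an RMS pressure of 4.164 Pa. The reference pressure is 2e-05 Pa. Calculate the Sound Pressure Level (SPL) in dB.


Given values:
  p = 4.164 Pa
  p_ref = 2e-05 Pa
Formula: SPL = 20 * log10(p / p_ref)
Compute ratio: p / p_ref = 4.164 / 2e-05 = 208200
Compute log10: log10(208200) = 5.318481
Multiply: SPL = 20 * 5.318481 = 106.37

106.37 dB


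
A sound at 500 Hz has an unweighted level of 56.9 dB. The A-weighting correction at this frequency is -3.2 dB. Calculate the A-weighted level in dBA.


Given values:
  SPL = 56.9 dB
  A-weighting at 500 Hz = -3.2 dB
Formula: L_A = SPL + A_weight
L_A = 56.9 + (-3.2)
L_A = 53.7

53.7 dBA


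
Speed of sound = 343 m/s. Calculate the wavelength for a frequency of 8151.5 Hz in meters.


Given values:
  c = 343 m/s, f = 8151.5 Hz
Formula: lambda = c / f
lambda = 343 / 8151.5
lambda = 0.0421

0.0421 m


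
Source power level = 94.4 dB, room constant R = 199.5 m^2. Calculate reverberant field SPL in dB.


Given values:
  Lw = 94.4 dB, R = 199.5 m^2
Formula: SPL = Lw + 10 * log10(4 / R)
Compute 4 / R = 4 / 199.5 = 0.02005
Compute 10 * log10(0.02005) = -16.9789
SPL = 94.4 + (-16.9789) = 77.42

77.42 dB


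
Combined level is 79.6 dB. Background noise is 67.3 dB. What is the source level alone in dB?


Given values:
  L_total = 79.6 dB, L_bg = 67.3 dB
Formula: L_source = 10 * log10(10^(L_total/10) - 10^(L_bg/10))
Convert to linear:
  10^(79.6/10) = 91201083.9356
  10^(67.3/10) = 5370317.9637
Difference: 91201083.9356 - 5370317.9637 = 85830765.9719
L_source = 10 * log10(85830765.9719) = 79.34

79.34 dB


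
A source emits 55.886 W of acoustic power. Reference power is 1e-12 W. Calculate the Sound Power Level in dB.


Given values:
  W = 55.886 W
  W_ref = 1e-12 W
Formula: SWL = 10 * log10(W / W_ref)
Compute ratio: W / W_ref = 55886000000000
Compute log10: log10(55886000000000) = 13.747303
Multiply: SWL = 10 * 13.747303 = 137.47

137.47 dB


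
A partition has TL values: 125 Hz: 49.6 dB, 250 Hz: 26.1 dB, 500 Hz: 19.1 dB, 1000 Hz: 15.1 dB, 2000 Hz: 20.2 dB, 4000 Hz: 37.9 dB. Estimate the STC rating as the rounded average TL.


Given TL values at each frequency:
  125 Hz: 49.6 dB
  250 Hz: 26.1 dB
  500 Hz: 19.1 dB
  1000 Hz: 15.1 dB
  2000 Hz: 20.2 dB
  4000 Hz: 37.9 dB
Formula: STC ~ round(average of TL values)
Sum = 49.6 + 26.1 + 19.1 + 15.1 + 20.2 + 37.9 = 168.0
Average = 168.0 / 6 = 28.0
Rounded: 28

28


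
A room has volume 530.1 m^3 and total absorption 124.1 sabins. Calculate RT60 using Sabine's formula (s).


Given values:
  V = 530.1 m^3
  A = 124.1 sabins
Formula: RT60 = 0.161 * V / A
Numerator: 0.161 * 530.1 = 85.3461
RT60 = 85.3461 / 124.1 = 0.688

0.688 s


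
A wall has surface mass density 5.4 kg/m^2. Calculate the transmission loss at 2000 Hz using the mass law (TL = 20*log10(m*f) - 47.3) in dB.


Given values:
  m = 5.4 kg/m^2, f = 2000 Hz
Formula: TL = 20 * log10(m * f) - 47.3
Compute m * f = 5.4 * 2000 = 10800.0
Compute log10(10800.0) = 4.033424
Compute 20 * 4.033424 = 80.6685
TL = 80.6685 - 47.3 = 33.37

33.37 dB


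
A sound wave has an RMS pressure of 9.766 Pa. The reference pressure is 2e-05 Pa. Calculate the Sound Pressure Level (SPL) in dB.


Given values:
  p = 9.766 Pa
  p_ref = 2e-05 Pa
Formula: SPL = 20 * log10(p / p_ref)
Compute ratio: p / p_ref = 9.766 / 2e-05 = 488300
Compute log10: log10(488300) = 5.688687
Multiply: SPL = 20 * 5.688687 = 113.77

113.77 dB


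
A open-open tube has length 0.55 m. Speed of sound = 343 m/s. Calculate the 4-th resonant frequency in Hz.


Given values:
  Tube type: open-open, L = 0.55 m, c = 343 m/s, n = 4
Formula: f_n = n * c / (2 * L)
Compute 2 * L = 2 * 0.55 = 1.1
f = 4 * 343 / 1.1
f = 1247.27

1247.27 Hz


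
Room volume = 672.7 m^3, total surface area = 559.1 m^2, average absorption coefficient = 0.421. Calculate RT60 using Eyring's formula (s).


Given values:
  V = 672.7 m^3, S = 559.1 m^2, alpha = 0.421
Formula: RT60 = 0.161 * V / (-S * ln(1 - alpha))
Compute ln(1 - 0.421) = ln(0.579) = -0.546453
Denominator: -559.1 * -0.546453 = 305.5219
Numerator: 0.161 * 672.7 = 108.3047
RT60 = 108.3047 / 305.5219 = 0.354

0.354 s


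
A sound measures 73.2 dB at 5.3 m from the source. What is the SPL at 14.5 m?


Given values:
  SPL1 = 73.2 dB, r1 = 5.3 m, r2 = 14.5 m
Formula: SPL2 = SPL1 - 20 * log10(r2 / r1)
Compute ratio: r2 / r1 = 14.5 / 5.3 = 2.7358
Compute log10: log10(2.7358) = 0.437084
Compute drop: 20 * 0.437084 = 8.7417
SPL2 = 73.2 - 8.7417 = 64.46

64.46 dB


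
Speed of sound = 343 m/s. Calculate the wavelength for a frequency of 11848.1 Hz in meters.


Given values:
  c = 343 m/s, f = 11848.1 Hz
Formula: lambda = c / f
lambda = 343 / 11848.1
lambda = 0.0289

0.0289 m


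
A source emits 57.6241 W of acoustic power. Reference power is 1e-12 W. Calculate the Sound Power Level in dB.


Given values:
  W = 57.6241 W
  W_ref = 1e-12 W
Formula: SWL = 10 * log10(W / W_ref)
Compute ratio: W / W_ref = 57624100000000
Compute log10: log10(57624100000000) = 13.760604
Multiply: SWL = 10 * 13.760604 = 137.61

137.61 dB


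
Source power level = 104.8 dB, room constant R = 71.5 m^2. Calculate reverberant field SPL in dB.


Given values:
  Lw = 104.8 dB, R = 71.5 m^2
Formula: SPL = Lw + 10 * log10(4 / R)
Compute 4 / R = 4 / 71.5 = 0.055944
Compute 10 * log10(0.055944) = -12.5225
SPL = 104.8 + (-12.5225) = 92.28

92.28 dB


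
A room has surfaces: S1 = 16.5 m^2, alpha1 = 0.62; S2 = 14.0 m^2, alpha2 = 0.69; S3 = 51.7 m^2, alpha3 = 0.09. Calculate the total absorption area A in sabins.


Given surfaces:
  Surface 1: 16.5 * 0.62 = 10.23
  Surface 2: 14.0 * 0.69 = 9.66
  Surface 3: 51.7 * 0.09 = 4.653
Formula: A = sum(Si * alpha_i)
A = 10.23 + 9.66 + 4.653
A = 24.54

24.54 sabins


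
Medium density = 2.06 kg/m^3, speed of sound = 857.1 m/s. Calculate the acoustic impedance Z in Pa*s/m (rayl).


Given values:
  rho = 2.06 kg/m^3
  c = 857.1 m/s
Formula: Z = rho * c
Z = 2.06 * 857.1
Z = 1765.63

1765.63 rayl


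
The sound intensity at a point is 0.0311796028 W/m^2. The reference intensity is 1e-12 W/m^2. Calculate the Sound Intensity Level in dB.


Given values:
  I = 0.0311796028 W/m^2
  I_ref = 1e-12 W/m^2
Formula: SIL = 10 * log10(I / I_ref)
Compute ratio: I / I_ref = 31179602800
Compute log10: log10(31179602800) = 10.493871
Multiply: SIL = 10 * 10.493871 = 104.94

104.94 dB


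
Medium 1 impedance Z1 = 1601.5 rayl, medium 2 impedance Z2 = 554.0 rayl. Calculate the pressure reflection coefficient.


Given values:
  Z1 = 1601.5 rayl, Z2 = 554.0 rayl
Formula: R = (Z2 - Z1) / (Z2 + Z1)
Numerator: Z2 - Z1 = 554.0 - 1601.5 = -1047.5
Denominator: Z2 + Z1 = 554.0 + 1601.5 = 2155.5
R = -1047.5 / 2155.5 = -0.486

-0.486


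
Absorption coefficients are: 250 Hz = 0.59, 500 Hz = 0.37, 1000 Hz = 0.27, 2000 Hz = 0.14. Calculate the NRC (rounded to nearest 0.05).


Given values:
  a_250 = 0.59, a_500 = 0.37
  a_1000 = 0.27, a_2000 = 0.14
Formula: NRC = (a250 + a500 + a1000 + a2000) / 4
Sum = 0.59 + 0.37 + 0.27 + 0.14 = 1.37
NRC = 1.37 / 4 = 0.3425
Rounded to nearest 0.05: 0.35

0.35


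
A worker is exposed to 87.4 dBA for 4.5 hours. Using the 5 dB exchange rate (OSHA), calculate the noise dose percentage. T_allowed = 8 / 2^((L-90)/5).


Given values:
  L = 87.4 dBA, T = 4.5 hours
Formula: T_allowed = 8 / 2^((L - 90) / 5)
Compute exponent: (87.4 - 90) / 5 = -0.52
Compute 2^(-0.52) = 0.697372
T_allowed = 8 / 0.697372 = 11.471639 hours
Dose = (T / T_allowed) * 100
Dose = (4.5 / 11.471639) * 100 = 39.23

39.23 %


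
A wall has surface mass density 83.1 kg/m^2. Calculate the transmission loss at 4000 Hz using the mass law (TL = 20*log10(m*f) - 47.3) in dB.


Given values:
  m = 83.1 kg/m^2, f = 4000 Hz
Formula: TL = 20 * log10(m * f) - 47.3
Compute m * f = 83.1 * 4000 = 332400.0
Compute log10(332400.0) = 5.521661
Compute 20 * 5.521661 = 110.4332
TL = 110.4332 - 47.3 = 63.13

63.13 dB


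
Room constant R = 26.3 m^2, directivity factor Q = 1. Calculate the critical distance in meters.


Given values:
  R = 26.3 m^2, Q = 1
Formula: d_c = 0.141 * sqrt(Q * R)
Compute Q * R = 1 * 26.3 = 26.3
Compute sqrt(26.3) = 5.1284
d_c = 0.141 * 5.1284 = 0.723

0.723 m


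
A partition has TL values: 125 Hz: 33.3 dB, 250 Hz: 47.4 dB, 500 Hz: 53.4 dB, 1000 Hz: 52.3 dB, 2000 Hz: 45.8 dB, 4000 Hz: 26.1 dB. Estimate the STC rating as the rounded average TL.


Given TL values at each frequency:
  125 Hz: 33.3 dB
  250 Hz: 47.4 dB
  500 Hz: 53.4 dB
  1000 Hz: 52.3 dB
  2000 Hz: 45.8 dB
  4000 Hz: 26.1 dB
Formula: STC ~ round(average of TL values)
Sum = 33.3 + 47.4 + 53.4 + 52.3 + 45.8 + 26.1 = 258.3
Average = 258.3 / 6 = 43.05
Rounded: 43

43


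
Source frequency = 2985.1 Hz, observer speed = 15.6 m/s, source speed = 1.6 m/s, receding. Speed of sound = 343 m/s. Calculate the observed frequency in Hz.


Given values:
  f_s = 2985.1 Hz, v_o = 15.6 m/s, v_s = 1.6 m/s
  Direction: receding
Formula: f_o = f_s * (c - v_o) / (c + v_s)
Numerator: c - v_o = 343 - 15.6 = 327.4
Denominator: c + v_s = 343 + 1.6 = 344.6
f_o = 2985.1 * 327.4 / 344.6 = 2836.1

2836.1 Hz


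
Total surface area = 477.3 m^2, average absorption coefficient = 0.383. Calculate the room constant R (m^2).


Given values:
  S = 477.3 m^2, alpha = 0.383
Formula: R = S * alpha / (1 - alpha)
Numerator: 477.3 * 0.383 = 182.8059
Denominator: 1 - 0.383 = 0.617
R = 182.8059 / 0.617 = 296.28

296.28 m^2


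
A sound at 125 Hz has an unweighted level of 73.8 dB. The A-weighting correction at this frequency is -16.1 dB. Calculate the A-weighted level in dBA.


Given values:
  SPL = 73.8 dB
  A-weighting at 125 Hz = -16.1 dB
Formula: L_A = SPL + A_weight
L_A = 73.8 + (-16.1)
L_A = 57.7

57.7 dBA


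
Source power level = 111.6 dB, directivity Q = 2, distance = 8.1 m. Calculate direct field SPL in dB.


Given values:
  Lw = 111.6 dB, Q = 2, r = 8.1 m
Formula: SPL = Lw + 10 * log10(Q / (4 * pi * r^2))
Compute 4 * pi * r^2 = 4 * pi * 8.1^2 = 824.4796
Compute Q / denom = 2 / 824.4796 = 0.00242577
Compute 10 * log10(0.00242577) = -26.1515
SPL = 111.6 + (-26.1515) = 85.45

85.45 dB


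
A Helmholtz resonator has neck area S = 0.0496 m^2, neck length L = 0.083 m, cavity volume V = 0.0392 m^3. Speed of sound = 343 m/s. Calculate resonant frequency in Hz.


Given values:
  S = 0.0496 m^2, L = 0.083 m, V = 0.0392 m^3, c = 343 m/s
Formula: f = (c / (2*pi)) * sqrt(S / (V * L))
Compute V * L = 0.0392 * 0.083 = 0.0032536
Compute S / (V * L) = 0.0496 / 0.0032536 = 15.2447
Compute sqrt(15.2447) = 3.904446
Compute c / (2*pi) = 343 / 6.283185 = 54.590148
f = 54.590148 * 3.904446 = 213.14

213.14 Hz


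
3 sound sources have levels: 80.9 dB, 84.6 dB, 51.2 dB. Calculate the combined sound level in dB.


Formula: L_total = 10 * log10( sum(10^(Li/10)) )
  Source 1: 10^(80.9/10) = 123026877.0812
  Source 2: 10^(84.6/10) = 288403150.3127
  Source 3: 10^(51.2/10) = 131825.6739
Sum of linear values = 411561853.0678
L_total = 10 * log10(411561853.0678) = 86.14

86.14 dB


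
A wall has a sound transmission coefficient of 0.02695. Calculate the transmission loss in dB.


Given values:
  tau = 0.02695
Formula: TL = 10 * log10(1 / tau)
Compute 1 / tau = 1 / 0.02695 = 37.1058
Compute log10(37.1058) = 1.569442
TL = 10 * 1.569442 = 15.69

15.69 dB


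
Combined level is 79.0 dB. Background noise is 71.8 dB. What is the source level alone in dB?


Given values:
  L_total = 79.0 dB, L_bg = 71.8 dB
Formula: L_source = 10 * log10(10^(L_total/10) - 10^(L_bg/10))
Convert to linear:
  10^(79.0/10) = 79432823.4724
  10^(71.8/10) = 15135612.4844
Difference: 79432823.4724 - 15135612.4844 = 64297210.988
L_source = 10 * log10(64297210.988) = 78.08

78.08 dB


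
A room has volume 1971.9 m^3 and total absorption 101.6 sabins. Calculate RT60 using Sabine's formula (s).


Given values:
  V = 1971.9 m^3
  A = 101.6 sabins
Formula: RT60 = 0.161 * V / A
Numerator: 0.161 * 1971.9 = 317.4759
RT60 = 317.4759 / 101.6 = 3.125

3.125 s


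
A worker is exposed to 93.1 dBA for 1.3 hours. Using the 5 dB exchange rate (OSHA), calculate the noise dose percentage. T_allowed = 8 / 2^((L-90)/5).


Given values:
  L = 93.1 dBA, T = 1.3 hours
Formula: T_allowed = 8 / 2^((L - 90) / 5)
Compute exponent: (93.1 - 90) / 5 = 0.62
Compute 2^(0.62) = 1.536875
T_allowed = 8 / 1.536875 = 5.205368 hours
Dose = (T / T_allowed) * 100
Dose = (1.3 / 5.205368) * 100 = 24.97

24.97 %


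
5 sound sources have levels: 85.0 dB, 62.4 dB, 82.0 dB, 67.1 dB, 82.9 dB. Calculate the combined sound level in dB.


Formula: L_total = 10 * log10( sum(10^(Li/10)) )
  Source 1: 10^(85.0/10) = 316227766.0168
  Source 2: 10^(62.4/10) = 1737800.8287
  Source 3: 10^(82.0/10) = 158489319.2461
  Source 4: 10^(67.1/10) = 5128613.8399
  Source 5: 10^(82.9/10) = 194984459.9758
Sum of linear values = 676567959.9073
L_total = 10 * log10(676567959.9073) = 88.3

88.3 dB


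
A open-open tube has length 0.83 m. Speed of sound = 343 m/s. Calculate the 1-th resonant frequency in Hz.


Given values:
  Tube type: open-open, L = 0.83 m, c = 343 m/s, n = 1
Formula: f_n = n * c / (2 * L)
Compute 2 * L = 2 * 0.83 = 1.66
f = 1 * 343 / 1.66
f = 206.63

206.63 Hz


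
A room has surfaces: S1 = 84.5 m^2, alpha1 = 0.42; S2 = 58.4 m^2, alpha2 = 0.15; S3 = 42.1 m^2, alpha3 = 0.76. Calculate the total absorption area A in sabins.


Given surfaces:
  Surface 1: 84.5 * 0.42 = 35.49
  Surface 2: 58.4 * 0.15 = 8.76
  Surface 3: 42.1 * 0.76 = 31.996
Formula: A = sum(Si * alpha_i)
A = 35.49 + 8.76 + 31.996
A = 76.25

76.25 sabins


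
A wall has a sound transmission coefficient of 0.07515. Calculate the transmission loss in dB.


Given values:
  tau = 0.07515
Formula: TL = 10 * log10(1 / tau)
Compute 1 / tau = 1 / 0.07515 = 13.3067
Compute log10(13.3067) = 1.12407
TL = 10 * 1.12407 = 11.24

11.24 dB


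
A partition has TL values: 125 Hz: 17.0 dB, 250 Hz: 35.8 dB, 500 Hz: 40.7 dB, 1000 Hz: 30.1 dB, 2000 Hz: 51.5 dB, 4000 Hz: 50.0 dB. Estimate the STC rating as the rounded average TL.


Given TL values at each frequency:
  125 Hz: 17.0 dB
  250 Hz: 35.8 dB
  500 Hz: 40.7 dB
  1000 Hz: 30.1 dB
  2000 Hz: 51.5 dB
  4000 Hz: 50.0 dB
Formula: STC ~ round(average of TL values)
Sum = 17.0 + 35.8 + 40.7 + 30.1 + 51.5 + 50.0 = 225.1
Average = 225.1 / 6 = 37.52
Rounded: 38

38


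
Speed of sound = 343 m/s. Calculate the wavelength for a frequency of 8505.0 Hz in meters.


Given values:
  c = 343 m/s, f = 8505.0 Hz
Formula: lambda = c / f
lambda = 343 / 8505.0
lambda = 0.0403

0.0403 m


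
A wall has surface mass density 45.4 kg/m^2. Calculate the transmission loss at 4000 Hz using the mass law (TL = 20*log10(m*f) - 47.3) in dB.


Given values:
  m = 45.4 kg/m^2, f = 4000 Hz
Formula: TL = 20 * log10(m * f) - 47.3
Compute m * f = 45.4 * 4000 = 181600.0
Compute log10(181600.0) = 5.259116
Compute 20 * 5.259116 = 105.1823
TL = 105.1823 - 47.3 = 57.88

57.88 dB


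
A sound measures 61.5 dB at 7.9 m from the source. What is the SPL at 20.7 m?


Given values:
  SPL1 = 61.5 dB, r1 = 7.9 m, r2 = 20.7 m
Formula: SPL2 = SPL1 - 20 * log10(r2 / r1)
Compute ratio: r2 / r1 = 20.7 / 7.9 = 2.6203
Compute log10: log10(2.6203) = 0.418351
Compute drop: 20 * 0.418351 = 8.367
SPL2 = 61.5 - 8.367 = 53.13

53.13 dB


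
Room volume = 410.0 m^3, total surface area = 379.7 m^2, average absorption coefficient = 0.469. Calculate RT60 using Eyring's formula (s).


Given values:
  V = 410.0 m^3, S = 379.7 m^2, alpha = 0.469
Formula: RT60 = 0.161 * V / (-S * ln(1 - alpha))
Compute ln(1 - 0.469) = ln(0.531) = -0.632993
Denominator: -379.7 * -0.632993 = 240.3474
Numerator: 0.161 * 410.0 = 66.01
RT60 = 66.01 / 240.3474 = 0.275

0.275 s


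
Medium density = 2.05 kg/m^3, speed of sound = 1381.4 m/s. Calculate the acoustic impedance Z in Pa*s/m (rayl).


Given values:
  rho = 2.05 kg/m^3
  c = 1381.4 m/s
Formula: Z = rho * c
Z = 2.05 * 1381.4
Z = 2831.87

2831.87 rayl


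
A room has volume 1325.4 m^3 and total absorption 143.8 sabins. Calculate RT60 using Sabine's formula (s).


Given values:
  V = 1325.4 m^3
  A = 143.8 sabins
Formula: RT60 = 0.161 * V / A
Numerator: 0.161 * 1325.4 = 213.3894
RT60 = 213.3894 / 143.8 = 1.484

1.484 s


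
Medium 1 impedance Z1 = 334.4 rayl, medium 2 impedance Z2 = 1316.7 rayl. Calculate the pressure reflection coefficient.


Given values:
  Z1 = 334.4 rayl, Z2 = 1316.7 rayl
Formula: R = (Z2 - Z1) / (Z2 + Z1)
Numerator: Z2 - Z1 = 1316.7 - 334.4 = 982.3
Denominator: Z2 + Z1 = 1316.7 + 334.4 = 1651.1
R = 982.3 / 1651.1 = 0.5949

0.5949


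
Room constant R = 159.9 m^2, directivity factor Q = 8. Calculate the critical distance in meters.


Given values:
  R = 159.9 m^2, Q = 8
Formula: d_c = 0.141 * sqrt(Q * R)
Compute Q * R = 8 * 159.9 = 1279.2
Compute sqrt(1279.2) = 35.7659
d_c = 0.141 * 35.7659 = 5.043

5.043 m


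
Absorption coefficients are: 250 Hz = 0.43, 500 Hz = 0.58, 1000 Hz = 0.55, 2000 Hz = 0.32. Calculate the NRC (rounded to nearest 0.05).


Given values:
  a_250 = 0.43, a_500 = 0.58
  a_1000 = 0.55, a_2000 = 0.32
Formula: NRC = (a250 + a500 + a1000 + a2000) / 4
Sum = 0.43 + 0.58 + 0.55 + 0.32 = 1.88
NRC = 1.88 / 4 = 0.47
Rounded to nearest 0.05: 0.45

0.45


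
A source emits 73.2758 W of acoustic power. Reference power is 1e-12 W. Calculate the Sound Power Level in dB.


Given values:
  W = 73.2758 W
  W_ref = 1e-12 W
Formula: SWL = 10 * log10(W / W_ref)
Compute ratio: W / W_ref = 73275800000000
Compute log10: log10(73275800000000) = 13.864961
Multiply: SWL = 10 * 13.864961 = 138.65

138.65 dB


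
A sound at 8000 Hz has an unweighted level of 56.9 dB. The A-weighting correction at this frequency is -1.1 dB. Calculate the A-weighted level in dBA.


Given values:
  SPL = 56.9 dB
  A-weighting at 8000 Hz = -1.1 dB
Formula: L_A = SPL + A_weight
L_A = 56.9 + (-1.1)
L_A = 55.8

55.8 dBA


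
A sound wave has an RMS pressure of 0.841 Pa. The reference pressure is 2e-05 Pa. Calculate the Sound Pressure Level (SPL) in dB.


Given values:
  p = 0.841 Pa
  p_ref = 2e-05 Pa
Formula: SPL = 20 * log10(p / p_ref)
Compute ratio: p / p_ref = 0.841 / 2e-05 = 42050
Compute log10: log10(42050) = 4.623766
Multiply: SPL = 20 * 4.623766 = 92.48

92.48 dB


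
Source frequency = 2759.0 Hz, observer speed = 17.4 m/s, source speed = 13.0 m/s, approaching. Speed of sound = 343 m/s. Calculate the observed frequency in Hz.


Given values:
  f_s = 2759.0 Hz, v_o = 17.4 m/s, v_s = 13.0 m/s
  Direction: approaching
Formula: f_o = f_s * (c + v_o) / (c - v_s)
Numerator: c + v_o = 343 + 17.4 = 360.4
Denominator: c - v_s = 343 - 13.0 = 330.0
f_o = 2759.0 * 360.4 / 330.0 = 3013.16

3013.16 Hz


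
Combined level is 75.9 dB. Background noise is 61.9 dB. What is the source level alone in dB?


Given values:
  L_total = 75.9 dB, L_bg = 61.9 dB
Formula: L_source = 10 * log10(10^(L_total/10) - 10^(L_bg/10))
Convert to linear:
  10^(75.9/10) = 38904514.4994
  10^(61.9/10) = 1548816.6189
Difference: 38904514.4994 - 1548816.6189 = 37355697.8805
L_source = 10 * log10(37355697.8805) = 75.72

75.72 dB


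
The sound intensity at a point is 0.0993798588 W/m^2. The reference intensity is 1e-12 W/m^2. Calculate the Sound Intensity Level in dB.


Given values:
  I = 0.0993798588 W/m^2
  I_ref = 1e-12 W/m^2
Formula: SIL = 10 * log10(I / I_ref)
Compute ratio: I / I_ref = 99379858800
Compute log10: log10(99379858800) = 10.997298
Multiply: SIL = 10 * 10.997298 = 109.97

109.97 dB


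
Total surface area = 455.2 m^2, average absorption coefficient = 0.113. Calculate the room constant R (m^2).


Given values:
  S = 455.2 m^2, alpha = 0.113
Formula: R = S * alpha / (1 - alpha)
Numerator: 455.2 * 0.113 = 51.4376
Denominator: 1 - 0.113 = 0.887
R = 51.4376 / 0.887 = 57.99

57.99 m^2


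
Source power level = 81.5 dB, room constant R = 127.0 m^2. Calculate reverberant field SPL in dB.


Given values:
  Lw = 81.5 dB, R = 127.0 m^2
Formula: SPL = Lw + 10 * log10(4 / R)
Compute 4 / R = 4 / 127.0 = 0.031496
Compute 10 * log10(0.031496) = -15.0174
SPL = 81.5 + (-15.0174) = 66.48

66.48 dB


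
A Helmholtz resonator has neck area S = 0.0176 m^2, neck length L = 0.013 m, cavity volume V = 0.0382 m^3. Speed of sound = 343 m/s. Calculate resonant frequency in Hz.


Given values:
  S = 0.0176 m^2, L = 0.013 m, V = 0.0382 m^3, c = 343 m/s
Formula: f = (c / (2*pi)) * sqrt(S / (V * L))
Compute V * L = 0.0382 * 0.013 = 0.0004966
Compute S / (V * L) = 0.0176 / 0.0004966 = 35.441
Compute sqrt(35.441) = 5.953234
Compute c / (2*pi) = 343 / 6.283185 = 54.590148
f = 54.590148 * 5.953234 = 324.99

324.99 Hz


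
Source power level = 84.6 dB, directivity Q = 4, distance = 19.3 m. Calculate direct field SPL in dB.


Given values:
  Lw = 84.6 dB, Q = 4, r = 19.3 m
Formula: SPL = Lw + 10 * log10(Q / (4 * pi * r^2))
Compute 4 * pi * r^2 = 4 * pi * 19.3^2 = 4680.8474
Compute Q / denom = 4 / 4680.8474 = 0.00085455
Compute 10 * log10(0.00085455) = -30.6826
SPL = 84.6 + (-30.6826) = 53.92

53.92 dB


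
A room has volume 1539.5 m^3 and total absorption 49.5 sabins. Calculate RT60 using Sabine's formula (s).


Given values:
  V = 1539.5 m^3
  A = 49.5 sabins
Formula: RT60 = 0.161 * V / A
Numerator: 0.161 * 1539.5 = 247.8595
RT60 = 247.8595 / 49.5 = 5.007

5.007 s


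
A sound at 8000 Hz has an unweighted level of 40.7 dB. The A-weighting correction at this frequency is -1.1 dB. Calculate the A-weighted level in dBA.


Given values:
  SPL = 40.7 dB
  A-weighting at 8000 Hz = -1.1 dB
Formula: L_A = SPL + A_weight
L_A = 40.7 + (-1.1)
L_A = 39.6

39.6 dBA


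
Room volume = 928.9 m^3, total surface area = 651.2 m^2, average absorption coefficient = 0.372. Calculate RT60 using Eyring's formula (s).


Given values:
  V = 928.9 m^3, S = 651.2 m^2, alpha = 0.372
Formula: RT60 = 0.161 * V / (-S * ln(1 - alpha))
Compute ln(1 - 0.372) = ln(0.628) = -0.465215
Denominator: -651.2 * -0.465215 = 302.948
Numerator: 0.161 * 928.9 = 149.5529
RT60 = 149.5529 / 302.948 = 0.494

0.494 s


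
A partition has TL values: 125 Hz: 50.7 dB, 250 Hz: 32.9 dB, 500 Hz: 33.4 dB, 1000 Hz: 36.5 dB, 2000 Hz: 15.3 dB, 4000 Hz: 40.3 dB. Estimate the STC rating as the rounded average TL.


Given TL values at each frequency:
  125 Hz: 50.7 dB
  250 Hz: 32.9 dB
  500 Hz: 33.4 dB
  1000 Hz: 36.5 dB
  2000 Hz: 15.3 dB
  4000 Hz: 40.3 dB
Formula: STC ~ round(average of TL values)
Sum = 50.7 + 32.9 + 33.4 + 36.5 + 15.3 + 40.3 = 209.1
Average = 209.1 / 6 = 34.85
Rounded: 35

35


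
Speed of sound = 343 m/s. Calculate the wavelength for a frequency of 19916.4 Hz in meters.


Given values:
  c = 343 m/s, f = 19916.4 Hz
Formula: lambda = c / f
lambda = 343 / 19916.4
lambda = 0.0172

0.0172 m


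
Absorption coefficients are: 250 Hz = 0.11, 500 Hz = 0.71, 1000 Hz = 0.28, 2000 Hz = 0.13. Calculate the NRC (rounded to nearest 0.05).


Given values:
  a_250 = 0.11, a_500 = 0.71
  a_1000 = 0.28, a_2000 = 0.13
Formula: NRC = (a250 + a500 + a1000 + a2000) / 4
Sum = 0.11 + 0.71 + 0.28 + 0.13 = 1.23
NRC = 1.23 / 4 = 0.3075
Rounded to nearest 0.05: 0.3

0.3


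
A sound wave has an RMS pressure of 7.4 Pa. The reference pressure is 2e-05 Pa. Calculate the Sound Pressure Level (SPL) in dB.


Given values:
  p = 7.4 Pa
  p_ref = 2e-05 Pa
Formula: SPL = 20 * log10(p / p_ref)
Compute ratio: p / p_ref = 7.4 / 2e-05 = 370000
Compute log10: log10(370000) = 5.568202
Multiply: SPL = 20 * 5.568202 = 111.36

111.36 dB


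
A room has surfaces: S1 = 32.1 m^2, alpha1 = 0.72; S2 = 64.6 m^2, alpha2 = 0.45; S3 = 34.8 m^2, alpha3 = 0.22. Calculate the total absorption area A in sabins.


Given surfaces:
  Surface 1: 32.1 * 0.72 = 23.112
  Surface 2: 64.6 * 0.45 = 29.07
  Surface 3: 34.8 * 0.22 = 7.656
Formula: A = sum(Si * alpha_i)
A = 23.112 + 29.07 + 7.656
A = 59.84

59.84 sabins


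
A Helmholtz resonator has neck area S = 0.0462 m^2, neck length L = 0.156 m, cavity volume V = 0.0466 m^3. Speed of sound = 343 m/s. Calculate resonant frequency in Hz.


Given values:
  S = 0.0462 m^2, L = 0.156 m, V = 0.0466 m^3, c = 343 m/s
Formula: f = (c / (2*pi)) * sqrt(S / (V * L))
Compute V * L = 0.0466 * 0.156 = 0.0072696
Compute S / (V * L) = 0.0462 / 0.0072696 = 6.3552
Compute sqrt(6.3552) = 2.520952
Compute c / (2*pi) = 343 / 6.283185 = 54.590148
f = 54.590148 * 2.520952 = 137.62

137.62 Hz


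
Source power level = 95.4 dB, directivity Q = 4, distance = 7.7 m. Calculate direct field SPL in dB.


Given values:
  Lw = 95.4 dB, Q = 4, r = 7.7 m
Formula: SPL = Lw + 10 * log10(Q / (4 * pi * r^2))
Compute 4 * pi * r^2 = 4 * pi * 7.7^2 = 745.0601
Compute Q / denom = 4 / 745.0601 = 0.00536869
Compute 10 * log10(0.00536869) = -22.7013
SPL = 95.4 + (-22.7013) = 72.7

72.7 dB


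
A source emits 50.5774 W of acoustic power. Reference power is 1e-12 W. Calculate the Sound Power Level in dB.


Given values:
  W = 50.5774 W
  W_ref = 1e-12 W
Formula: SWL = 10 * log10(W / W_ref)
Compute ratio: W / W_ref = 50577400000000
Compute log10: log10(50577400000000) = 13.703957
Multiply: SWL = 10 * 13.703957 = 137.04

137.04 dB


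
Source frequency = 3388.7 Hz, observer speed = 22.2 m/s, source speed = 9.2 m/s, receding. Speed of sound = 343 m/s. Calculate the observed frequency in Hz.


Given values:
  f_s = 3388.7 Hz, v_o = 22.2 m/s, v_s = 9.2 m/s
  Direction: receding
Formula: f_o = f_s * (c - v_o) / (c + v_s)
Numerator: c - v_o = 343 - 22.2 = 320.8
Denominator: c + v_s = 343 + 9.2 = 352.2
f_o = 3388.7 * 320.8 / 352.2 = 3086.58

3086.58 Hz


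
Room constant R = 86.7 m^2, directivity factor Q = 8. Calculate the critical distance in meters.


Given values:
  R = 86.7 m^2, Q = 8
Formula: d_c = 0.141 * sqrt(Q * R)
Compute Q * R = 8 * 86.7 = 693.6
Compute sqrt(693.6) = 26.3363
d_c = 0.141 * 26.3363 = 3.713

3.713 m


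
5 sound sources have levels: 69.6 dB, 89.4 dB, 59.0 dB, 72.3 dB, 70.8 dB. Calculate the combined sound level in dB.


Formula: L_total = 10 * log10( sum(10^(Li/10)) )
  Source 1: 10^(69.6/10) = 9120108.3936
  Source 2: 10^(89.4/10) = 870963589.9561
  Source 3: 10^(59.0/10) = 794328.2347
  Source 4: 10^(72.3/10) = 16982436.5246
  Source 5: 10^(70.8/10) = 12022644.3462
Sum of linear values = 909883107.4552
L_total = 10 * log10(909883107.4552) = 89.59

89.59 dB


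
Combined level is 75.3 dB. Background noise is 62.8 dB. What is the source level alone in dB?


Given values:
  L_total = 75.3 dB, L_bg = 62.8 dB
Formula: L_source = 10 * log10(10^(L_total/10) - 10^(L_bg/10))
Convert to linear:
  10^(75.3/10) = 33884415.6139
  10^(62.8/10) = 1905460.718
Difference: 33884415.6139 - 1905460.718 = 31978954.8959
L_source = 10 * log10(31978954.8959) = 75.05

75.05 dB


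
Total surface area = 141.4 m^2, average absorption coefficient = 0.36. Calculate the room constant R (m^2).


Given values:
  S = 141.4 m^2, alpha = 0.36
Formula: R = S * alpha / (1 - alpha)
Numerator: 141.4 * 0.36 = 50.904
Denominator: 1 - 0.36 = 0.64
R = 50.904 / 0.64 = 79.54

79.54 m^2


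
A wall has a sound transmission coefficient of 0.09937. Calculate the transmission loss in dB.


Given values:
  tau = 0.09937
Formula: TL = 10 * log10(1 / tau)
Compute 1 / tau = 1 / 0.09937 = 10.0634
Compute log10(10.0634) = 1.002745
TL = 10 * 1.002745 = 10.03

10.03 dB


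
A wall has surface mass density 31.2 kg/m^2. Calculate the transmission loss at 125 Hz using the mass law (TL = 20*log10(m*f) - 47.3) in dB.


Given values:
  m = 31.2 kg/m^2, f = 125 Hz
Formula: TL = 20 * log10(m * f) - 47.3
Compute m * f = 31.2 * 125 = 3900.0
Compute log10(3900.0) = 3.591065
Compute 20 * 3.591065 = 71.8213
TL = 71.8213 - 47.3 = 24.52

24.52 dB


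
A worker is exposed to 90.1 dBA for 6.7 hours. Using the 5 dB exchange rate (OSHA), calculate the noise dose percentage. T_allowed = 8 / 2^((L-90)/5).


Given values:
  L = 90.1 dBA, T = 6.7 hours
Formula: T_allowed = 8 / 2^((L - 90) / 5)
Compute exponent: (90.1 - 90) / 5 = 0.02
Compute 2^(0.02) = 1.013959
T_allowed = 8 / 1.013959 = 7.889865 hours
Dose = (T / T_allowed) * 100
Dose = (6.7 / 7.889865) * 100 = 84.92

84.92 %


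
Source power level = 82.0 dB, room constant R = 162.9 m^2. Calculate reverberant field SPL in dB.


Given values:
  Lw = 82.0 dB, R = 162.9 m^2
Formula: SPL = Lw + 10 * log10(4 / R)
Compute 4 / R = 4 / 162.9 = 0.024555
Compute 10 * log10(0.024555) = -16.0986
SPL = 82.0 + (-16.0986) = 65.9

65.9 dB


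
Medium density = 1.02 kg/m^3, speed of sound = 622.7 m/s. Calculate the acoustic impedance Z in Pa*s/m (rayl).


Given values:
  rho = 1.02 kg/m^3
  c = 622.7 m/s
Formula: Z = rho * c
Z = 1.02 * 622.7
Z = 635.15

635.15 rayl


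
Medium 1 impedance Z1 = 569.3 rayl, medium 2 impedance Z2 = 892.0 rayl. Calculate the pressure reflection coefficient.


Given values:
  Z1 = 569.3 rayl, Z2 = 892.0 rayl
Formula: R = (Z2 - Z1) / (Z2 + Z1)
Numerator: Z2 - Z1 = 892.0 - 569.3 = 322.7
Denominator: Z2 + Z1 = 892.0 + 569.3 = 1461.3
R = 322.7 / 1461.3 = 0.2208

0.2208


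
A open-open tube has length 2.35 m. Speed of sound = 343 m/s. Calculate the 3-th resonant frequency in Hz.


Given values:
  Tube type: open-open, L = 2.35 m, c = 343 m/s, n = 3
Formula: f_n = n * c / (2 * L)
Compute 2 * L = 2 * 2.35 = 4.7
f = 3 * 343 / 4.7
f = 218.94

218.94 Hz


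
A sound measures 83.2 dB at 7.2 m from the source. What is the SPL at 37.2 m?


Given values:
  SPL1 = 83.2 dB, r1 = 7.2 m, r2 = 37.2 m
Formula: SPL2 = SPL1 - 20 * log10(r2 / r1)
Compute ratio: r2 / r1 = 37.2 / 7.2 = 5.1667
Compute log10: log10(5.1667) = 0.713213
Compute drop: 20 * 0.713213 = 14.2643
SPL2 = 83.2 - 14.2643 = 68.94

68.94 dB


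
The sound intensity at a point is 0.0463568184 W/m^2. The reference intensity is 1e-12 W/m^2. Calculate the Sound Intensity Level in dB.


Given values:
  I = 0.0463568184 W/m^2
  I_ref = 1e-12 W/m^2
Formula: SIL = 10 * log10(I / I_ref)
Compute ratio: I / I_ref = 46356818400
Compute log10: log10(46356818400) = 10.666114
Multiply: SIL = 10 * 10.666114 = 106.66

106.66 dB


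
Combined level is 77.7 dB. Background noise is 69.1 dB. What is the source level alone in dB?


Given values:
  L_total = 77.7 dB, L_bg = 69.1 dB
Formula: L_source = 10 * log10(10^(L_total/10) - 10^(L_bg/10))
Convert to linear:
  10^(77.7/10) = 58884365.5356
  10^(69.1/10) = 8128305.1616
Difference: 58884365.5356 - 8128305.1616 = 50756060.374
L_source = 10 * log10(50756060.374) = 77.05

77.05 dB


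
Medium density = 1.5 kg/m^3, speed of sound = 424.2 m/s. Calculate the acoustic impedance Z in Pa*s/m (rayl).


Given values:
  rho = 1.5 kg/m^3
  c = 424.2 m/s
Formula: Z = rho * c
Z = 1.5 * 424.2
Z = 636.3

636.3 rayl


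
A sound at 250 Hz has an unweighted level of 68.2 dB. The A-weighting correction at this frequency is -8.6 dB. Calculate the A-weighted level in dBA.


Given values:
  SPL = 68.2 dB
  A-weighting at 250 Hz = -8.6 dB
Formula: L_A = SPL + A_weight
L_A = 68.2 + (-8.6)
L_A = 59.6

59.6 dBA


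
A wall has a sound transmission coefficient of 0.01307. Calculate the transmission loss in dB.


Given values:
  tau = 0.01307
Formula: TL = 10 * log10(1 / tau)
Compute 1 / tau = 1 / 0.01307 = 76.5111
Compute log10(76.5111) = 1.883724
TL = 10 * 1.883724 = 18.84

18.84 dB


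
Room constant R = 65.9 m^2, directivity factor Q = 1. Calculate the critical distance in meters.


Given values:
  R = 65.9 m^2, Q = 1
Formula: d_c = 0.141 * sqrt(Q * R)
Compute Q * R = 1 * 65.9 = 65.9
Compute sqrt(65.9) = 8.1179
d_c = 0.141 * 8.1179 = 1.145

1.145 m


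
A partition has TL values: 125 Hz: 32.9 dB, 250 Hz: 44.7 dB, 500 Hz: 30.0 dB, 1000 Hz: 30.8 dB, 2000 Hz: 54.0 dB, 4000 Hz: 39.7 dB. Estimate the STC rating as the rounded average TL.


Given TL values at each frequency:
  125 Hz: 32.9 dB
  250 Hz: 44.7 dB
  500 Hz: 30.0 dB
  1000 Hz: 30.8 dB
  2000 Hz: 54.0 dB
  4000 Hz: 39.7 dB
Formula: STC ~ round(average of TL values)
Sum = 32.9 + 44.7 + 30.0 + 30.8 + 54.0 + 39.7 = 232.1
Average = 232.1 / 6 = 38.68
Rounded: 39

39


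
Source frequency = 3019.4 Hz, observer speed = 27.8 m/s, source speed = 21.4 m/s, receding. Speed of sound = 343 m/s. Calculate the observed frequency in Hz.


Given values:
  f_s = 3019.4 Hz, v_o = 27.8 m/s, v_s = 21.4 m/s
  Direction: receding
Formula: f_o = f_s * (c - v_o) / (c + v_s)
Numerator: c - v_o = 343 - 27.8 = 315.2
Denominator: c + v_s = 343 + 21.4 = 364.4
f_o = 3019.4 * 315.2 / 364.4 = 2611.73

2611.73 Hz


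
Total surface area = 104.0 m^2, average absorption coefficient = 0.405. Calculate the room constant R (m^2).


Given values:
  S = 104.0 m^2, alpha = 0.405
Formula: R = S * alpha / (1 - alpha)
Numerator: 104.0 * 0.405 = 42.12
Denominator: 1 - 0.405 = 0.595
R = 42.12 / 0.595 = 70.79

70.79 m^2


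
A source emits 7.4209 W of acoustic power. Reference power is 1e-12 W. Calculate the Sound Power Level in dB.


Given values:
  W = 7.4209 W
  W_ref = 1e-12 W
Formula: SWL = 10 * log10(W / W_ref)
Compute ratio: W / W_ref = 7420900000000
Compute log10: log10(7420900000000) = 12.870457
Multiply: SWL = 10 * 12.870457 = 128.7

128.7 dB


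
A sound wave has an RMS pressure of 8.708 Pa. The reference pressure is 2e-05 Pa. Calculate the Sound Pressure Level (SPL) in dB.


Given values:
  p = 8.708 Pa
  p_ref = 2e-05 Pa
Formula: SPL = 20 * log10(p / p_ref)
Compute ratio: p / p_ref = 8.708 / 2e-05 = 435400
Compute log10: log10(435400) = 5.638888
Multiply: SPL = 20 * 5.638888 = 112.78

112.78 dB


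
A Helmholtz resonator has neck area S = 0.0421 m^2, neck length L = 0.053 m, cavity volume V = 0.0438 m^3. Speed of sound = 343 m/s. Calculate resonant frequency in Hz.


Given values:
  S = 0.0421 m^2, L = 0.053 m, V = 0.0438 m^3, c = 343 m/s
Formula: f = (c / (2*pi)) * sqrt(S / (V * L))
Compute V * L = 0.0438 * 0.053 = 0.0023214
Compute S / (V * L) = 0.0421 / 0.0023214 = 18.1356
Compute sqrt(18.1356) = 4.258591
Compute c / (2*pi) = 343 / 6.283185 = 54.590148
f = 54.590148 * 4.258591 = 232.48

232.48 Hz


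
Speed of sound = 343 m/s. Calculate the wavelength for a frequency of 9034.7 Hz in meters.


Given values:
  c = 343 m/s, f = 9034.7 Hz
Formula: lambda = c / f
lambda = 343 / 9034.7
lambda = 0.038

0.038 m
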